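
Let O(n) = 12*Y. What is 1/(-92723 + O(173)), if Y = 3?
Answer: -1/92687 ≈ -1.0789e-5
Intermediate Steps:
O(n) = 36 (O(n) = 12*3 = 36)
1/(-92723 + O(173)) = 1/(-92723 + 36) = 1/(-92687) = -1/92687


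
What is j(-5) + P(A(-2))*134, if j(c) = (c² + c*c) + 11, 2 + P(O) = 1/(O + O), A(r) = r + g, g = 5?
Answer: -554/3 ≈ -184.67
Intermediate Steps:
A(r) = 5 + r (A(r) = r + 5 = 5 + r)
P(O) = -2 + 1/(2*O) (P(O) = -2 + 1/(O + O) = -2 + 1/(2*O))
j(c) = 11 + 2*c² (j(c) = (c² + c²) + 11 = 2*c² + 11 = 11 + 2*c²)
j(-5) + P(A(-2))*134 = (11 + 2*(-5)²) + (-2 + 1/(2*(5 - 2)))*134 = (11 + 2*25) + (-2 + (½)/3)*134 = (11 + 50) + (-2 + (½)*(⅓))*134 = 61 + (-2 + ⅙)*134 = 61 - 11/6*134 = 61 - 737/3 = -554/3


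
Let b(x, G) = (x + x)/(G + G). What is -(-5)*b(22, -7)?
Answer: -110/7 ≈ -15.714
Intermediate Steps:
b(x, G) = x/G (b(x, G) = (2*x)/((2*G)) = (2*x)*(1/(2*G)) = x/G)
-(-5)*b(22, -7) = -(-5)*22/(-7) = -(-5)*22*(-⅐) = -(-5)*(-22)/7 = -1*110/7 = -110/7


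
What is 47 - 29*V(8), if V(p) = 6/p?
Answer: 101/4 ≈ 25.250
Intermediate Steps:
47 - 29*V(8) = 47 - 174/8 = 47 - 29*¾ = 47 - 87/4 = 101/4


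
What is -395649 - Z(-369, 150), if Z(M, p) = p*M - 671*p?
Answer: -239649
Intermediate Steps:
Z(M, p) = -671*p + M*p (Z(M, p) = M*p - 671*p = -671*p + M*p)
-395649 - Z(-369, 150) = -395649 - 150*(-671 - 369) = -395649 - 150*(-1040) = -395649 - 1*(-156000) = -395649 + 156000 = -239649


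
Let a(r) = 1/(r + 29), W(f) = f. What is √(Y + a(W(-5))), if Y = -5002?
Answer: I*√720282/12 ≈ 70.724*I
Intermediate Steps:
a(r) = 1/(29 + r)
√(Y + a(W(-5))) = √(-5002 + 1/(29 - 5)) = √(-5002 + 1/24) = √(-120047/24) = I*√720282/12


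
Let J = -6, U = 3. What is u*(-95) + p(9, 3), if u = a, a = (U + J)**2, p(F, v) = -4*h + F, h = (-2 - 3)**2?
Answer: -946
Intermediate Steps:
h = 25 (h = (-5)**2 = 25)
p(F, v) = -100 + F (p(F, v) = -4*25 + F = -100 + F)
a = 9 (a = (3 - 6)**2 = (-3)**2 = 9)
u = 9
u*(-95) + p(9, 3) = 9*(-95) + (-100 + 9) = -855 - 91 = -946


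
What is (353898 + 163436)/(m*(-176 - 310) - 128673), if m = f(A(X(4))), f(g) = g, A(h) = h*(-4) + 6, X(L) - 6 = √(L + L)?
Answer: -6893475550/1594641393 - 24832032*√2/177182377 ≈ -4.5211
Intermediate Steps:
X(L) = 6 + √2*√L (X(L) = 6 + √(L + L) = 6 + √(2*L) = 6 + √2*√L)
A(h) = 6 - 4*h (A(h) = -4*h + 6 = 6 - 4*h)
m = -18 - 8*√2 (m = 6 - 4*(6 + √2*√4) = 6 - 4*(6 + √2*2) = 6 - 4*(6 + 2*√2) = 6 + (-24 - 8*√2) = -18 - 8*√2 ≈ -29.314)
(353898 + 163436)/(m*(-176 - 310) - 128673) = (353898 + 163436)/((-18 - 8*√2)*(-176 - 310) - 128673) = 517334/((-18 - 8*√2)*(-486) - 128673) = 517334/((8748 + 3888*√2) - 128673) = 517334/(-119925 + 3888*√2)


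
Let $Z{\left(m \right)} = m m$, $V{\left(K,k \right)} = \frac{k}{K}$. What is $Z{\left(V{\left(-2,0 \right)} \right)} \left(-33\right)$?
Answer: $0$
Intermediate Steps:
$Z{\left(m \right)} = m^{2}$
$Z{\left(V{\left(-2,0 \right)} \right)} \left(-33\right) = \left(\frac{0}{-2}\right)^{2} \left(-33\right) = \left(0 \left(- \frac{1}{2}\right)\right)^{2} \left(-33\right) = 0^{2} \left(-33\right) = 0 \left(-33\right) = 0$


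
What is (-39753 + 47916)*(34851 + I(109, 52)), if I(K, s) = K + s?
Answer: 285802956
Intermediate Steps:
(-39753 + 47916)*(34851 + I(109, 52)) = (-39753 + 47916)*(34851 + (109 + 52)) = 8163*(34851 + 161) = 8163*35012 = 285802956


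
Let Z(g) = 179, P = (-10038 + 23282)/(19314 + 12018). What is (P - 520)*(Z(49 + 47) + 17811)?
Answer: -10459511930/1119 ≈ -9.3472e+6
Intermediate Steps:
P = 473/1119 (P = 13244/31332 = 13244*(1/31332) = 473/1119 ≈ 0.42270)
(P - 520)*(Z(49 + 47) + 17811) = (473/1119 - 520)*(179 + 17811) = -581407/1119*17990 = -10459511930/1119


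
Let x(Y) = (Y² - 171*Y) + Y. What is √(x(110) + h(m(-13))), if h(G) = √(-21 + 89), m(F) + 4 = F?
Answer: √(-6600 + 2*√17) ≈ 81.19*I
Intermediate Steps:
x(Y) = Y² - 170*Y
m(F) = -4 + F
h(G) = 2*√17 (h(G) = √68 = 2*√17)
√(x(110) + h(m(-13))) = √(110*(-170 + 110) + 2*√17) = √(110*(-60) + 2*√17) = √(-6600 + 2*√17)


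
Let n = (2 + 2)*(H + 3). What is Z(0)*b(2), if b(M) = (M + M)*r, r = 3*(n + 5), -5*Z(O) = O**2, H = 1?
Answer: 0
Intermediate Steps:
n = 16 (n = (2 + 2)*(1 + 3) = 4*4 = 16)
Z(O) = -O**2/5
r = 63 (r = 3*(16 + 5) = 3*21 = 63)
b(M) = 126*M (b(M) = (M + M)*63 = (2*M)*63 = 126*M)
Z(0)*b(2) = (-1/5*0**2)*(126*2) = -1/5*0*252 = 0*252 = 0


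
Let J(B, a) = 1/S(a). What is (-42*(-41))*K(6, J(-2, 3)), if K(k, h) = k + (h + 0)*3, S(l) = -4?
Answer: 18081/2 ≈ 9040.5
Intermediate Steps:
J(B, a) = -¼ (J(B, a) = 1/(-4) = -¼)
K(k, h) = k + 3*h (K(k, h) = k + h*3 = k + 3*h)
(-42*(-41))*K(6, J(-2, 3)) = (-42*(-41))*(6 + 3*(-¼)) = 1722*(6 - ¾) = 1722*(21/4) = 18081/2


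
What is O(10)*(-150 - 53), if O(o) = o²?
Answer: -20300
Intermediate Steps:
O(10)*(-150 - 53) = 10²*(-150 - 53) = 100*(-203) = -20300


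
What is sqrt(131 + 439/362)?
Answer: sqrt(17325682)/362 ≈ 11.498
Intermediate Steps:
sqrt(131 + 439/362) = sqrt(47861/362) = sqrt(17325682)/362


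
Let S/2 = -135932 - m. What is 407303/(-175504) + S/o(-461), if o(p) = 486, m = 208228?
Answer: -6722270141/4738608 ≈ -1418.6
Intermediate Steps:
S = -688320 (S = 2*(-135932 - 1*208228) = 2*(-135932 - 208228) = 2*(-344160) = -688320)
407303/(-175504) + S/o(-461) = 407303/(-175504) - 688320/486 = 407303*(-1/175504) - 688320*1/486 = -407303/175504 - 38240/27 = -6722270141/4738608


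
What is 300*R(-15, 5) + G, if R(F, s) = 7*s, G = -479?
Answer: 10021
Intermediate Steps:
300*R(-15, 5) + G = 300*(7*5) - 479 = 300*35 - 479 = 10500 - 479 = 10021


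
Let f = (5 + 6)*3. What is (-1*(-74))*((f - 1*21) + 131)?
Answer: 10582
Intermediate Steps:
f = 33 (f = 11*3 = 33)
(-1*(-74))*((f - 1*21) + 131) = (-1*(-74))*((33 - 1*21) + 131) = 74*((33 - 21) + 131) = 74*(12 + 131) = 74*143 = 10582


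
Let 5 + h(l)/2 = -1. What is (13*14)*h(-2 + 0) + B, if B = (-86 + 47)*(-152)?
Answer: 3744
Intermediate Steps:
h(l) = -12 (h(l) = -10 + 2*(-1) = -10 - 2 = -12)
B = 5928 (B = -39*(-152) = 5928)
(13*14)*h(-2 + 0) + B = (13*14)*(-12) + 5928 = 182*(-12) + 5928 = -2184 + 5928 = 3744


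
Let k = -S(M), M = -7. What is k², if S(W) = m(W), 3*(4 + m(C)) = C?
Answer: 361/9 ≈ 40.111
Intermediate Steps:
m(C) = -4 + C/3
S(W) = -4 + W/3
k = 19/3 (k = -(-4 + (⅓)*(-7)) = -(-4 - 7/3) = -1*(-19/3) = 19/3 ≈ 6.3333)
k² = (19/3)² = 361/9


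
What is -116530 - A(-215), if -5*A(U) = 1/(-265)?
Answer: -154402251/1325 ≈ -1.1653e+5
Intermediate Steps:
A(U) = 1/1325 (A(U) = -⅕/(-265) = -⅕*(-1/265) = 1/1325)
-116530 - A(-215) = -116530 - 1*1/1325 = -116530 - 1/1325 = -154402251/1325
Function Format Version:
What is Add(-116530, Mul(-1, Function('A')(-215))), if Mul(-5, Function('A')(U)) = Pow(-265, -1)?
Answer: Rational(-154402251, 1325) ≈ -1.1653e+5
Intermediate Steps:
Function('A')(U) = Rational(1, 1325) (Function('A')(U) = Mul(Rational(-1, 5), Pow(-265, -1)) = Mul(Rational(-1, 5), Rational(-1, 265)) = Rational(1, 1325))
Add(-116530, Mul(-1, Function('A')(-215))) = Add(-116530, Mul(-1, Rational(1, 1325))) = Add(-116530, Rational(-1, 1325)) = Rational(-154402251, 1325)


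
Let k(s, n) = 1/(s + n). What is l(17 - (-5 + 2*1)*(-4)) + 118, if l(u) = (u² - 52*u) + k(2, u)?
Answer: -818/7 ≈ -116.86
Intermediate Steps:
k(s, n) = 1/(n + s)
l(u) = u² + 1/(2 + u) - 52*u (l(u) = (u² - 52*u) + 1/(u + 2) = (u² - 52*u) + 1/(2 + u) = u² + 1/(2 + u) - 52*u)
l(17 - (-5 + 2*1)*(-4)) + 118 = (1 + (17 - (-5 + 2*1)*(-4))*(-52 + (17 - (-5 + 2*1)*(-4)))*(2 + (17 - (-5 + 2*1)*(-4))))/(2 + (17 - (-5 + 2*1)*(-4))) + 118 = (1 + (17 - (-5 + 2)*(-4))*(-52 + (17 - (-5 + 2)*(-4)))*(2 + (17 - (-5 + 2)*(-4))))/(2 + (17 - (-5 + 2)*(-4))) + 118 = (1 + (17 - (-3)*(-4))*(-52 + (17 - (-3)*(-4)))*(2 + (17 - (-3)*(-4))))/(2 + (17 - (-3)*(-4))) + 118 = (1 + (17 - 1*12)*(-52 + (17 - 1*12))*(2 + (17 - 1*12)))/(2 + (17 - 1*12)) + 118 = (1 + (17 - 12)*(-52 + (17 - 12))*(2 + (17 - 12)))/(2 + (17 - 12)) + 118 = (1 + 5*(-52 + 5)*(2 + 5))/(2 + 5) + 118 = (1 + 5*(-47)*7)/7 + 118 = (1 - 1645)/7 + 118 = (⅐)*(-1644) + 118 = -1644/7 + 118 = -818/7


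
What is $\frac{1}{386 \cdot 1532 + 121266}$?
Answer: $\frac{1}{712618} \approx 1.4033 \cdot 10^{-6}$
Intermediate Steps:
$\frac{1}{386 \cdot 1532 + 121266} = \frac{1}{591352 + 121266} = \frac{1}{712618}$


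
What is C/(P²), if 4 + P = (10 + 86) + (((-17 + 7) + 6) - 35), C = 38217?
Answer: 38217/2809 ≈ 13.605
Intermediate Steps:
P = 53 (P = -4 + ((10 + 86) + (((-17 + 7) + 6) - 35)) = -4 + (96 + ((-10 + 6) - 35)) = -4 + (96 + (-4 - 35)) = -4 + (96 - 39) = -4 + 57 = 53)
C/(P²) = 38217/(53²) = 38217/2809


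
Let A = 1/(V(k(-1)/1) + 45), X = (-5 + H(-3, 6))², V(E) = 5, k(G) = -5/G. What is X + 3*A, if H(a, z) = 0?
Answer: 1253/50 ≈ 25.060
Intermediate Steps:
X = 25 (X = (-5 + 0)² = (-5)² = 25)
A = 1/50 (A = 1/(5 + 45) = 1/50 ≈ 0.020000)
X + 3*A = 25 + 3*(1/50) = 25 + 3/50 = 1253/50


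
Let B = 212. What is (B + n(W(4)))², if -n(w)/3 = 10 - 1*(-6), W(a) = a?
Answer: 26896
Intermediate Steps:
n(w) = -48 (n(w) = -3*(10 - 1*(-6)) = -3*(10 + 6) = -3*16 = -48)
(B + n(W(4)))² = (212 - 48)² = 164² = 26896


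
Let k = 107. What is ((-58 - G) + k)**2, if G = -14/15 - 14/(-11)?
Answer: 64464841/27225 ≈ 2367.9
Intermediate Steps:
G = 56/165 (G = -14*1/15 - 14*(-1/11) = -14/15 + 14/11 = 56/165 ≈ 0.33939)
((-58 - G) + k)**2 = ((-58 - 1*56/165) + 107)**2 = ((-58 - 56/165) + 107)**2 = (-9626/165 + 107)**2 = (8029/165)**2 = 64464841/27225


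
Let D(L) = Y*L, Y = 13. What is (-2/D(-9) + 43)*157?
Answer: 790181/117 ≈ 6753.7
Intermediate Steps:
D(L) = 13*L
(-2/D(-9) + 43)*157 = (-2/(13*(-9)) + 43)*157 = (-2/(-117) + 43)*157 = (-2*(-1/117) + 43)*157 = (2/117 + 43)*157 = (5033/117)*157 = 790181/117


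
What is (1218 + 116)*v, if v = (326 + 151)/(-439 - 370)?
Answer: -636318/809 ≈ -786.55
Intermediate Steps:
v = -477/809 (v = 477/(-809) = 477*(-1/809) = -477/809 ≈ -0.58962)
(1218 + 116)*v = (1218 + 116)*(-477/809) = 1334*(-477/809) = -636318/809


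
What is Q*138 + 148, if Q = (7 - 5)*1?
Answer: 424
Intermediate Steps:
Q = 2 (Q = 2*1 = 2)
Q*138 + 148 = 2*138 + 148 = 276 + 148 = 424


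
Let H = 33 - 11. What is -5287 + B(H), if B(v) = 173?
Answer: -5114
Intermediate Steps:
H = 22
-5287 + B(H) = -5287 + 173 = -5114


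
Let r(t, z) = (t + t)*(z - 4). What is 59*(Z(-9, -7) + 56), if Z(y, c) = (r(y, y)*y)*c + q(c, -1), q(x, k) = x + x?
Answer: 872256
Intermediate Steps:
q(x, k) = 2*x
r(t, z) = 2*t*(-4 + z) (r(t, z) = (2*t)*(-4 + z) = 2*t*(-4 + z))
Z(y, c) = 2*c + 2*c*y²*(-4 + y) (Z(y, c) = ((2*y*(-4 + y))*y)*c + 2*c = (2*y²*(-4 + y))*c + 2*c = 2*c*y²*(-4 + y) + 2*c = 2*c + 2*c*y²*(-4 + y))
59*(Z(-9, -7) + 56) = 59*(2*(-7)*(1 + (-9)²*(-4 - 9)) + 56) = 59*(2*(-7)*(1 + 81*(-13)) + 56) = 59*(2*(-7)*(1 - 1053) + 56) = 59*(2*(-7)*(-1052) + 56) = 59*(14728 + 56) = 59*14784 = 872256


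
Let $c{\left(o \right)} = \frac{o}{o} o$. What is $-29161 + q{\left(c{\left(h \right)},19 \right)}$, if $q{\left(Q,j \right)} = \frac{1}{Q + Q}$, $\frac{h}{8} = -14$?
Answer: $- \frac{6532065}{224} \approx -29161.0$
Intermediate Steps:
$h = -112$ ($h = 8 \left(-14\right) = -112$)
$c{\left(o \right)} = o$ ($c{\left(o \right)} = 1 o = o$)
$q{\left(Q,j \right)} = \frac{1}{2 Q}$
$-29161 + q{\left(c{\left(h \right)},19 \right)} = -29161 + \frac{1}{2 \left(-112\right)} = -29161 + \frac{1}{2} \left(- \frac{1}{112}\right) = -29161 - \frac{1}{224} = - \frac{6532065}{224}$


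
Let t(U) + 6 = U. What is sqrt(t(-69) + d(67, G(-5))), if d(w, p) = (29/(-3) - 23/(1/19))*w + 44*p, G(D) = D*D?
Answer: I*sqrt(260115)/3 ≈ 170.0*I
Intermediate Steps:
t(U) = -6 + U
G(D) = D**2
d(w, p) = 44*p - 1340*w/3 (d(w, p) = (29*(-1/3) - 23/1/19)*w + 44*p = (-29/3 - 23*19)*w + 44*p = (-29/3 - 437)*w + 44*p = -1340*w/3 + 44*p = 44*p - 1340*w/3)
sqrt(t(-69) + d(67, G(-5))) = sqrt((-6 - 69) + (44*(-5)**2 - 1340/3*67)) = sqrt(-75 + (44*25 - 89780/3)) = sqrt(-75 + (1100 - 89780/3)) = sqrt(-75 - 86480/3) = sqrt(-86705/3) = I*sqrt(260115)/3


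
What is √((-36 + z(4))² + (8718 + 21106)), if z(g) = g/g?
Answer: √31049 ≈ 176.21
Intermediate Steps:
z(g) = 1
√((-36 + z(4))² + (8718 + 21106)) = √((-36 + 1)² + (8718 + 21106)) = √((-35)² + 29824) = √(1225 + 29824) = √31049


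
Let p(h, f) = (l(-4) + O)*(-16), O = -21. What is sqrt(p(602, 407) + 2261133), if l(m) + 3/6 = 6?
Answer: sqrt(2261381) ≈ 1503.8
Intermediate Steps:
l(m) = 11/2 (l(m) = -1/2 + 6 = 11/2)
p(h, f) = 248 (p(h, f) = (11/2 - 21)*(-16) = -31/2*(-16) = 248)
sqrt(p(602, 407) + 2261133) = sqrt(248 + 2261133) = sqrt(2261381)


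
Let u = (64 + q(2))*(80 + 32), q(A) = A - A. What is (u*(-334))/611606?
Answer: -1197056/305803 ≈ -3.9145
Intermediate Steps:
q(A) = 0
u = 7168 (u = (64 + 0)*(80 + 32) = 64*112 = 7168)
(u*(-334))/611606 = (7168*(-334))/611606 = -2394112*1/611606 = -1197056/305803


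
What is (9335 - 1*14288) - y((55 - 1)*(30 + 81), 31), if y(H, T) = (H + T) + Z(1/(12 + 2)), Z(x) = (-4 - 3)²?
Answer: -11027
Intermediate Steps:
Z(x) = 49 (Z(x) = (-7)² = 49)
y(H, T) = 49 + H + T (y(H, T) = (H + T) + 49 = 49 + H + T)
(9335 - 1*14288) - y((55 - 1)*(30 + 81), 31) = (9335 - 1*14288) - (49 + (55 - 1)*(30 + 81) + 31) = (9335 - 14288) - (49 + 54*111 + 31) = -4953 - (49 + 5994 + 31) = -4953 - 1*6074 = -4953 - 6074 = -11027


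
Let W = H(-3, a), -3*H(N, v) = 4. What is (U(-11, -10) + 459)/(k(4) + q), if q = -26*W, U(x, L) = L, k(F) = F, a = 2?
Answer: 1347/116 ≈ 11.612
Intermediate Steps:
H(N, v) = -4/3 (H(N, v) = -1/3*4 = -4/3)
W = -4/3 ≈ -1.3333
q = 104/3 (q = -26*(-4/3) = 104/3 ≈ 34.667)
(U(-11, -10) + 459)/(k(4) + q) = (-10 + 459)/(4 + 104/3) = 449/(116/3) = 449*(3/116) = 1347/116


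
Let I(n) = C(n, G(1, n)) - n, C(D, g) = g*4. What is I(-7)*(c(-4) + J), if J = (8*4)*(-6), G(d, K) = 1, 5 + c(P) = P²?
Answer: -1991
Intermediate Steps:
c(P) = -5 + P²
C(D, g) = 4*g
I(n) = 4 - n (I(n) = 4*1 - n = 4 - n)
J = -192 (J = 32*(-6) = -192)
I(-7)*(c(-4) + J) = (4 - 1*(-7))*((-5 + (-4)²) - 192) = (4 + 7)*((-5 + 16) - 192) = 11*(11 - 192) = 11*(-181) = -1991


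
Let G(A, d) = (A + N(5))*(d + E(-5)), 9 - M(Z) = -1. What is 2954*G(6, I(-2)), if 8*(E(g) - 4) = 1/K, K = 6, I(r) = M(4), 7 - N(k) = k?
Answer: 994021/3 ≈ 3.3134e+5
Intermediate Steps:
M(Z) = 10 (M(Z) = 9 - 1*(-1) = 9 + 1 = 10)
N(k) = 7 - k
I(r) = 10
E(g) = 193/48 (E(g) = 4 + (⅛)/6 = 4 + (⅛)*(⅙) = 4 + 1/48 = 193/48)
G(A, d) = (2 + A)*(193/48 + d) (G(A, d) = (A + (7 - 1*5))*(d + 193/48) = (A + (7 - 5))*(193/48 + d) = (A + 2)*(193/48 + d) = (2 + A)*(193/48 + d))
2954*G(6, I(-2)) = 2954*(193/24 + 2*10 + (193/48)*6 + 6*10) = 2954*(193/24 + 20 + 193/8 + 60) = 2954*(673/6) = 994021/3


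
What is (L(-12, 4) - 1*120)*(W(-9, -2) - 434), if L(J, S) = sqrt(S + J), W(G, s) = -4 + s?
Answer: 52800 - 880*I*sqrt(2) ≈ 52800.0 - 1244.5*I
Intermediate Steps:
L(J, S) = sqrt(J + S)
(L(-12, 4) - 1*120)*(W(-9, -2) - 434) = (sqrt(-12 + 4) - 1*120)*((-4 - 2) - 434) = (sqrt(-8) - 120)*(-6 - 434) = (2*I*sqrt(2) - 120)*(-440) = (-120 + 2*I*sqrt(2))*(-440) = 52800 - 880*I*sqrt(2)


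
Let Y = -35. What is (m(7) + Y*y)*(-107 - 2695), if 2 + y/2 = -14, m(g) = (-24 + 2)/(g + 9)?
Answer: -12537549/4 ≈ -3.1344e+6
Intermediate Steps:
m(g) = -22/(9 + g)
y = -32 (y = -4 + 2*(-14) = -4 - 28 = -32)
(m(7) + Y*y)*(-107 - 2695) = (-22/(9 + 7) - 35*(-32))*(-107 - 2695) = (-22/16 + 1120)*(-2802) = (-22*1/16 + 1120)*(-2802) = (-11/8 + 1120)*(-2802) = (8949/8)*(-2802) = -12537549/4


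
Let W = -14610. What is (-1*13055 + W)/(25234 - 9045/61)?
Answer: -1687565/1530229 ≈ -1.1028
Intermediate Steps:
(-1*13055 + W)/(25234 - 9045/61) = (-1*13055 - 14610)/(25234 - 9045/61) = (-13055 - 14610)/(25234 - 9045/61) = -27665/(25234 - 67*135/61) = -27665/(25234 - 9045/61) = -27665/1530229/61 = -27665*61/1530229 = -1687565/1530229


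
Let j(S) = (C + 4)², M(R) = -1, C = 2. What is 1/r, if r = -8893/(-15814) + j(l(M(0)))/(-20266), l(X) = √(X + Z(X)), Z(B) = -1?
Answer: 160243262/89828117 ≈ 1.7839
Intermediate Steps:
l(X) = √(-1 + X) (l(X) = √(X - 1) = √(-1 + X))
j(S) = 36 (j(S) = (2 + 4)² = 6² = 36)
r = 89828117/160243262 (r = -8893/(-15814) + 36/(-20266) = -8893*(-1/15814) + 36*(-1/20266) = 8893/15814 - 18/10133 = 89828117/160243262 ≈ 0.56057)
1/r = 1/(89828117/160243262) = 160243262/89828117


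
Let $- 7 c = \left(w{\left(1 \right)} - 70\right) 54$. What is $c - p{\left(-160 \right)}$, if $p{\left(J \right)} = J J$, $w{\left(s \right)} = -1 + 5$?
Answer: $- \frac{175636}{7} \approx -25091.0$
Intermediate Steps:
$w{\left(s \right)} = 4$
$c = \frac{3564}{7}$ ($c = - \frac{\left(4 - 70\right) 54}{7} = - \frac{\left(-66\right) 54}{7} = \left(- \frac{1}{7}\right) \left(-3564\right) = \frac{3564}{7} \approx 509.14$)
$p{\left(J \right)} = J^{2}$
$c - p{\left(-160 \right)} = \frac{3564}{7} - \left(-160\right)^{2} = \frac{3564}{7} - 25600 = - \frac{175636}{7}$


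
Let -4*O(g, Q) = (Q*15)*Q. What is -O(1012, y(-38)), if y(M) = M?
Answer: 5415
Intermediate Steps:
O(g, Q) = -15*Q²/4 (O(g, Q) = -Q*15*Q/4 = -15*Q*Q/4 = -15*Q²/4)
-O(1012, y(-38)) = -(-15)*(-38)²/4 = -(-15)*1444/4 = -1*(-5415) = 5415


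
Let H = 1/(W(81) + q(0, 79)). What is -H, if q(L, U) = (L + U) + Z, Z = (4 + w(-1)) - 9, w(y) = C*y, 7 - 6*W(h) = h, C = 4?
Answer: -3/173 ≈ -0.017341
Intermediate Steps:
W(h) = 7/6 - h/6
w(y) = 4*y
Z = -9 (Z = (4 + 4*(-1)) - 9 = (4 - 4) - 9 = 0 - 9 = -9)
q(L, U) = -9 + L + U (q(L, U) = (L + U) - 9 = -9 + L + U)
H = 3/173 (H = 1/((7/6 - ⅙*81) + (-9 + 0 + 79)) = 1/((7/6 - 27/2) + 70) = 1/(-37/3 + 70) = 1/(173/3) = 3/173 ≈ 0.017341)
-H = -1*3/173 = -3/173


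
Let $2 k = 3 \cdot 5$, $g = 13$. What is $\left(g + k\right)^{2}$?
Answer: $\frac{1681}{4} \approx 420.25$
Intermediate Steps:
$k = \frac{15}{2}$ ($k = \frac{3 \cdot 5}{2} = \frac{1}{2} \cdot 15 = \frac{15}{2} \approx 7.5$)
$\left(g + k\right)^{2} = \left(13 + \frac{15}{2}\right)^{2} = \left(\frac{41}{2}\right)^{2} = \frac{1681}{4}$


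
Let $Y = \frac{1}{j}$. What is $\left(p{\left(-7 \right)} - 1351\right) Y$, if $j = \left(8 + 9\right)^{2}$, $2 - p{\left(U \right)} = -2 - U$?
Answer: $- \frac{1354}{289} \approx -4.6851$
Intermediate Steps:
$p{\left(U \right)} = 4 + U$ ($p{\left(U \right)} = 2 - \left(-2 - U\right) = 2 + \left(2 + U\right) = 4 + U$)
$j = 289$ ($j = 17^{2} = 289$)
$Y = \frac{1}{289} \approx 0.0034602$
$\left(p{\left(-7 \right)} - 1351\right) Y = \left(\left(4 - 7\right) - 1351\right) \frac{1}{289} = \left(-3 - 1351\right) \frac{1}{289} = \left(-1354\right) \frac{1}{289} = - \frac{1354}{289}$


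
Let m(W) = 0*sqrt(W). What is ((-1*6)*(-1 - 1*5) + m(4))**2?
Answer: 1296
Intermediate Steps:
m(W) = 0
((-1*6)*(-1 - 1*5) + m(4))**2 = ((-1*6)*(-1 - 1*5) + 0)**2 = (-6*(-1 - 5) + 0)**2 = (-6*(-6) + 0)**2 = (36 + 0)**2 = 36**2 = 1296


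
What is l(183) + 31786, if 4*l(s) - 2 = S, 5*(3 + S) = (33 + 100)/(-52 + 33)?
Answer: 158927/5 ≈ 31785.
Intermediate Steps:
S = -22/5 (S = -3 + ((33 + 100)/(-52 + 33))/5 = -3 + (133/(-19))/5 = -3 + (133*(-1/19))/5 = -3 + (⅕)*(-7) = -3 - 7/5 = -22/5 ≈ -4.4000)
l(s) = -⅗ (l(s) = ½ + (¼)*(-22/5) = ½ - 11/10 = -⅗)
l(183) + 31786 = -⅗ + 31786 = 158927/5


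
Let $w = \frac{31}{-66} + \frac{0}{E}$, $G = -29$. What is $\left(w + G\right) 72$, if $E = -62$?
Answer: $- \frac{23340}{11} \approx -2121.8$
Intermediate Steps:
$w = - \frac{31}{66}$ ($w = \frac{31}{-66} + \frac{0}{-62} = 31 \left(- \frac{1}{66}\right) + 0 \left(- \frac{1}{62}\right) = - \frac{31}{66} + 0 = - \frac{31}{66} \approx -0.4697$)
$\left(w + G\right) 72 = \left(- \frac{31}{66} - 29\right) 72 = \left(- \frac{1945}{66}\right) 72 = - \frac{23340}{11}$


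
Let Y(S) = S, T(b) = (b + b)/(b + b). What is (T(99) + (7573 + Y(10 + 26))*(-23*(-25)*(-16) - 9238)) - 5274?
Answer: -140300015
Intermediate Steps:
T(b) = 1 (T(b) = (2*b)/((2*b)) = (2*b)*(1/(2*b)) = 1)
(T(99) + (7573 + Y(10 + 26))*(-23*(-25)*(-16) - 9238)) - 5274 = (1 + (7573 + (10 + 26))*(-23*(-25)*(-16) - 9238)) - 5274 = (1 + (7573 + 36)*(575*(-16) - 9238)) - 5274 = (1 + 7609*(-9200 - 9238)) - 5274 = (1 + 7609*(-18438)) - 5274 = (1 - 140294742) - 5274 = -140294741 - 5274 = -140300015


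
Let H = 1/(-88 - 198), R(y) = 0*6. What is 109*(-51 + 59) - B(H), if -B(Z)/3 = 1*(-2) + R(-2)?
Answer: 866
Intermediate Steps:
R(y) = 0
H = -1/286 (H = 1/(-286) = -1/286 ≈ -0.0034965)
B(Z) = 6 (B(Z) = -3*(1*(-2) + 0) = -3*(-2 + 0) = -3*(-2) = 6)
109*(-51 + 59) - B(H) = 109*(-51 + 59) - 1*6 = 109*8 - 6 = 872 - 6 = 866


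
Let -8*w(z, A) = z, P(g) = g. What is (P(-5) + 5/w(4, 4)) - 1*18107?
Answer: -18122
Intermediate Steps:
w(z, A) = -z/8
(P(-5) + 5/w(4, 4)) - 1*18107 = (-5 + 5/(-⅛*4)) - 1*18107 = (-5 + 5/(-½)) - 18107 = (-5 - 2*5) - 18107 = (-5 - 10) - 18107 = -15 - 18107 = -18122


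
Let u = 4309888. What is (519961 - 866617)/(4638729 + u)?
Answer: -346656/8948617 ≈ -0.038738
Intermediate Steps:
(519961 - 866617)/(4638729 + u) = (519961 - 866617)/(4638729 + 4309888) = -346656/8948617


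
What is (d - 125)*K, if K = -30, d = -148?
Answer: 8190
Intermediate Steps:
(d - 125)*K = (-148 - 125)*(-30) = -273*(-30) = 8190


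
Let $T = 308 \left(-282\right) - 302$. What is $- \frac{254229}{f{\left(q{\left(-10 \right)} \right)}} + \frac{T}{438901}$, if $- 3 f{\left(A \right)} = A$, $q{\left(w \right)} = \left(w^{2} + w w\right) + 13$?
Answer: $\frac{111575174111}{31161971} \approx 3580.5$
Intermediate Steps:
$q{\left(w \right)} = 13 + 2 w^{2}$ ($q{\left(w \right)} = \left(w^{2} + w^{2}\right) + 13 = 2 w^{2} + 13 = 13 + 2 w^{2}$)
$f{\left(A \right)} = - \frac{A}{3}$
$T = -87158$ ($T = -86856 - 302 = -87158$)
$- \frac{254229}{f{\left(q{\left(-10 \right)} \right)}} + \frac{T}{438901} = - \frac{254229}{\left(- \frac{1}{3}\right) \left(13 + 2 \left(-10\right)^{2}\right)} - \frac{87158}{438901} = - \frac{254229}{\left(- \frac{1}{3}\right) \left(13 + 2 \cdot 100\right)} - \frac{87158}{438901} = - \frac{254229}{\left(- \frac{1}{3}\right) \left(13 + 200\right)} - \frac{87158}{438901} = - \frac{254229}{\left(- \frac{1}{3}\right) 213} - \frac{87158}{438901} = - \frac{254229}{-71} - \frac{87158}{438901} = \left(-254229\right) \left(- \frac{1}{71}\right) - \frac{87158}{438901} = \frac{254229}{71} - \frac{87158}{438901} = \frac{111575174111}{31161971}$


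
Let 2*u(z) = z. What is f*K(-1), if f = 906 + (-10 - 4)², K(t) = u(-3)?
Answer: -1653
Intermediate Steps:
u(z) = z/2
K(t) = -3/2 (K(t) = (½)*(-3) = -3/2)
f = 1102 (f = 906 + (-14)² = 906 + 196 = 1102)
f*K(-1) = 1102*(-3/2) = -1653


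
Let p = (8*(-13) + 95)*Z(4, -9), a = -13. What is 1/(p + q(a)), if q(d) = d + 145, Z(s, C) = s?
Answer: 1/96 ≈ 0.010417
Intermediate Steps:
q(d) = 145 + d
p = -36 (p = (8*(-13) + 95)*4 = (-104 + 95)*4 = -9*4 = -36)
1/(p + q(a)) = 1/(-36 + (145 - 13)) = 1/(-36 + 132) = 1/96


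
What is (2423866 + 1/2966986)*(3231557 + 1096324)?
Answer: 31124287241929598637/2966986 ≈ 1.0490e+13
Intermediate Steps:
(2423866 + 1/2966986)*(3231557 + 1096324) = (2423866 + 1/2966986)*4327881 = (7191576487877/2966986)*4327881 = 31124287241929598637/2966986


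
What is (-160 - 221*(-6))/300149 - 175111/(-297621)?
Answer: 52906417625/89330645529 ≈ 0.59225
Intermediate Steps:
(-160 - 221*(-6))/300149 - 175111/(-297621) = (-160 + 1326)*(1/300149) - 175111*(-1/297621) = 1166*(1/300149) + 175111/297621 = 1166/300149 + 175111/297621 = 52906417625/89330645529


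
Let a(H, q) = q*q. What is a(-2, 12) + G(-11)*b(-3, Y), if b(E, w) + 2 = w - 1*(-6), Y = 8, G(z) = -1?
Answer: 132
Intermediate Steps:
a(H, q) = q²
b(E, w) = 4 + w (b(E, w) = -2 + (w - 1*(-6)) = -2 + (w + 6) = -2 + (6 + w) = 4 + w)
a(-2, 12) + G(-11)*b(-3, Y) = 12² - (4 + 8) = 144 - 1*12 = 144 - 12 = 132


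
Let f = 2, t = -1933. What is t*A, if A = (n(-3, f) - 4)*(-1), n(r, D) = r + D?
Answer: -9665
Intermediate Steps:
n(r, D) = D + r
A = 5 (A = ((2 - 3) - 4)*(-1) = (-1 - 4)*(-1) = -5*(-1) = 5)
t*A = -1933*5 = -9665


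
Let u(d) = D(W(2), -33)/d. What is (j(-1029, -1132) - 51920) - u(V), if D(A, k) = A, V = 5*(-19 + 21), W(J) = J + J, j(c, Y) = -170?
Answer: -260452/5 ≈ -52090.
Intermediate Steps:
W(J) = 2*J
V = 10 (V = 5*2 = 10)
u(d) = 4/d (u(d) = (2*2)/d = 4/d)
(j(-1029, -1132) - 51920) - u(V) = (-170 - 51920) - 4/10 = -52090 - 4/10 = -52090 - 1*⅖ = -52090 - ⅖ = -260452/5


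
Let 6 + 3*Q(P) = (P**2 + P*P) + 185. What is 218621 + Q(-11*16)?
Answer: 717994/3 ≈ 2.3933e+5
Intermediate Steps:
Q(P) = 179/3 + 2*P**2/3 (Q(P) = -2 + ((P**2 + P*P) + 185)/3 = -2 + ((P**2 + P**2) + 185)/3 = -2 + (2*P**2 + 185)/3 = -2 + (185 + 2*P**2)/3 = -2 + (185/3 + 2*P**2/3) = 179/3 + 2*P**2/3)
218621 + Q(-11*16) = 218621 + (179/3 + 2*(-11*16)**2/3) = 218621 + (179/3 + (2/3)*(-176)**2) = 218621 + (179/3 + (2/3)*30976) = 218621 + (179/3 + 61952/3) = 218621 + 62131/3 = 717994/3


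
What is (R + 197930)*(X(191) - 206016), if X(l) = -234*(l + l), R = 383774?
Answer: -171837688416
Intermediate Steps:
X(l) = -468*l
(R + 197930)*(X(191) - 206016) = (383774 + 197930)*(-468*191 - 206016) = 581704*(-89388 - 206016) = 581704*(-295404) = -171837688416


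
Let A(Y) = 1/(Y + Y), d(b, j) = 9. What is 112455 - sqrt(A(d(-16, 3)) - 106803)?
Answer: 112455 - I*sqrt(3844906)/6 ≈ 1.1246e+5 - 326.81*I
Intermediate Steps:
A(Y) = 1/(2*Y)
112455 - sqrt(A(d(-16, 3)) - 106803) = 112455 - sqrt((1/2)/9 - 106803) = 112455 - sqrt((1/2)*(1/9) - 106803) = 112455 - sqrt(1/18 - 106803) = 112455 - sqrt(-1922453/18) = 112455 - I*sqrt(3844906)/6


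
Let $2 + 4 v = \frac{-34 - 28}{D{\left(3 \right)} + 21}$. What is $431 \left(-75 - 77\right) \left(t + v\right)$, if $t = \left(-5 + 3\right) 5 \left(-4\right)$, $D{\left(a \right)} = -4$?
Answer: $- \frac{42975872}{17} \approx -2.528 \cdot 10^{6}$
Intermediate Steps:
$v = - \frac{24}{17}$ ($v = - \frac{1}{2} + \frac{\left(-34 - 28\right) \frac{1}{-4 + 21}}{4} = - \frac{1}{2} + \frac{\left(-62\right) \frac{1}{17}}{4} = - \frac{1}{2} + \frac{1}{4} \left(- \frac{62}{17}\right) = - \frac{1}{2} - \frac{31}{34} = - \frac{24}{17} \approx -1.4118$)
$t = 40$ ($t = \left(-2\right) \left(-20\right) = 40$)
$431 \left(-75 - 77\right) \left(t + v\right) = 431 \left(-75 - 77\right) \left(40 - \frac{24}{17}\right) = 431 \left(\left(-152\right) \frac{656}{17}\right) = 431 \left(- \frac{99712}{17}\right) = - \frac{42975872}{17}$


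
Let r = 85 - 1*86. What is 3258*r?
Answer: -3258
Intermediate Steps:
r = -1 (r = 85 - 86 = -1)
3258*r = 3258*(-1) = -3258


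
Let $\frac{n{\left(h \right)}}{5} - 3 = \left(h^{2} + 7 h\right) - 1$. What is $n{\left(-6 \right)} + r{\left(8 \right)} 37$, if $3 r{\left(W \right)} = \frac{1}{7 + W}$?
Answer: $- \frac{863}{45} \approx -19.178$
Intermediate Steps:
$n{\left(h \right)} = 10 + 5 h^{2} + 35 h$ ($n{\left(h \right)} = 15 + 5 \left(\left(h^{2} + 7 h\right) - 1\right) = 15 + 5 \left(-1 + h^{2} + 7 h\right) = 15 + \left(-5 + 5 h^{2} + 35 h\right) = 10 + 5 h^{2} + 35 h$)
$r{\left(W \right)} = \frac{1}{3 \left(7 + W\right)}$
$n{\left(-6 \right)} + r{\left(8 \right)} 37 = \left(10 + 5 \left(-6\right)^{2} + 35 \left(-6\right)\right) + \frac{1}{3 \left(7 + 8\right)} 37 = \left(10 + 5 \cdot 36 - 210\right) + \frac{1}{3 \cdot 15} \cdot 37 = \left(10 + 180 - 210\right) + \frac{1}{3} \cdot \frac{1}{15} \cdot 37 = -20 + \frac{1}{45} \cdot 37 = -20 + \frac{37}{45} = - \frac{863}{45}$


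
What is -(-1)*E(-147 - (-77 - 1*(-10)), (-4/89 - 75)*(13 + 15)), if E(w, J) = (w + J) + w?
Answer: -201252/89 ≈ -2261.3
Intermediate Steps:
E(w, J) = J + 2*w (E(w, J) = (J + w) + w = J + 2*w)
-(-1)*E(-147 - (-77 - 1*(-10)), (-4/89 - 75)*(13 + 15)) = -(-1)*((-4/89 - 75)*(13 + 15) + 2*(-147 - (-77 - 1*(-10)))) = -(-1)*((-4*1/89 - 75)*28 + 2*(-147 - (-77 + 10))) = -(-1)*((-4/89 - 75)*28 + 2*(-147 - 1*(-67))) = -(-1)*(-6679/89*28 + 2*(-147 + 67)) = -(-1)*(-187012/89 + 2*(-80)) = -(-1)*(-187012/89 - 160) = -(-1)*(-201252)/89 = -1*201252/89 = -201252/89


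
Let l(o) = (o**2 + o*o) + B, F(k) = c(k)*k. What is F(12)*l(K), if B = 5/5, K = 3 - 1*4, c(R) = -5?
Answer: -180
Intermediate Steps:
K = -1 (K = 3 - 4 = -1)
F(k) = -5*k
B = 1 (B = 5*(1/5) = 1)
l(o) = 1 + 2*o**2 (l(o) = (o**2 + o*o) + 1 = (o**2 + o**2) + 1 = 2*o**2 + 1 = 1 + 2*o**2)
F(12)*l(K) = (-5*12)*(1 + 2*(-1)**2) = -60*(1 + 2*1) = -60*(1 + 2) = -60*3 = -180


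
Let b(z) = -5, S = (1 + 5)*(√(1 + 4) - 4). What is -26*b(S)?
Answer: 130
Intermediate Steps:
S = -24 + 6*√5 (S = 6*(√5 - 4) = 6*(-4 + √5) = -24 + 6*√5 ≈ -10.584)
-26*b(S) = -26*(-5) = 130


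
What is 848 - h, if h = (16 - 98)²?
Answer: -5876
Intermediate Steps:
h = 6724 (h = (-82)² = 6724)
848 - h = 848 - 1*6724 = 848 - 6724 = -5876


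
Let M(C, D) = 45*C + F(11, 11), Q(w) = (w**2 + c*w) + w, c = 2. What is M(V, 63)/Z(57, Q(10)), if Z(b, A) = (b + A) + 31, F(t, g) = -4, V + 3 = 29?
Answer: 583/109 ≈ 5.3486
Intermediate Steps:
Q(w) = w**2 + 3*w (Q(w) = (w**2 + 2*w) + w = w**2 + 3*w)
V = 26 (V = -3 + 29 = 26)
Z(b, A) = 31 + A + b (Z(b, A) = (A + b) + 31 = 31 + A + b)
M(C, D) = -4 + 45*C (M(C, D) = 45*C - 4 = -4 + 45*C)
M(V, 63)/Z(57, Q(10)) = (-4 + 45*26)/(31 + 10*(3 + 10) + 57) = (-4 + 1170)/(31 + 10*13 + 57) = 1166/(31 + 130 + 57) = 1166/218 = 1166*(1/218) = 583/109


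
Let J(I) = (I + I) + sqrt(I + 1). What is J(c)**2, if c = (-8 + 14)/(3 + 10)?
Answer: (12 + sqrt(247))**2/169 ≈ 4.5455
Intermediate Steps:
c = 6/13 ≈ 0.46154
J(I) = sqrt(1 + I) + 2*I (J(I) = 2*I + sqrt(1 + I) = sqrt(1 + I) + 2*I)
J(c)**2 = (sqrt(1 + 6/13) + 2*(6/13))**2 = (sqrt(19/13) + 12/13)**2 = (sqrt(247)/13 + 12/13)**2 = (12/13 + sqrt(247)/13)**2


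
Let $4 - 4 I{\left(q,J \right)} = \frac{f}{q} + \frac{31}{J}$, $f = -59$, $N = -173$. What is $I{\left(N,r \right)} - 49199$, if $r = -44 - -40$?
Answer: $- \frac{136174937}{2768} \approx -49196.0$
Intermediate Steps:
$r = -4$ ($r = -44 + 40 = -4$)
$I{\left(q,J \right)} = 1 - \frac{31}{4 J} + \frac{59}{4 q}$ ($I{\left(q,J \right)} = 1 - \frac{- \frac{59}{q} + \frac{31}{J}}{4} = 1 + \left(- \frac{31}{4 J} + \frac{59}{4 q}\right) = 1 - \frac{31}{4 J} + \frac{59}{4 q}$)
$I{\left(N,r \right)} - 49199 = \left(1 - \frac{31}{4 \left(-4\right)} + \frac{59}{4 \left(-173\right)}\right) - 49199 = \left(1 - - \frac{31}{16} + \frac{59}{4} \left(- \frac{1}{173}\right)\right) - 49199 = \left(1 + \frac{31}{16} - \frac{59}{692}\right) - 49199 = \frac{7895}{2768} - 49199 = - \frac{136174937}{2768}$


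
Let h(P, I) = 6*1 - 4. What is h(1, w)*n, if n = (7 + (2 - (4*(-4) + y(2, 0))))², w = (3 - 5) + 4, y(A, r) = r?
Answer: 1250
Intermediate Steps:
w = 2 (w = -2 + 4 = 2)
h(P, I) = 2 (h(P, I) = 6 - 4 = 2)
n = 625 (n = (7 + (2 - (4*(-4) + 0)))² = (7 + (2 - (-16 + 0)))² = (7 + (2 - 1*(-16)))² = (7 + (2 + 16))² = (7 + 18)² = 25² = 625)
h(1, w)*n = 2*625 = 1250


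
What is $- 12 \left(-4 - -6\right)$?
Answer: $-24$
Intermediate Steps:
$- 12 \left(-4 - -6\right) = - 12 \left(-4 + 6\right) = \left(-12\right) 2 = -24$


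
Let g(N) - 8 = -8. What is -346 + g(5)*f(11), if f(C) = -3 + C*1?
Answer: -346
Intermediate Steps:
f(C) = -3 + C
g(N) = 0 (g(N) = 8 - 8 = 0)
-346 + g(5)*f(11) = -346 + 0*(-3 + 11) = -346 + 0*8 = -346 + 0 = -346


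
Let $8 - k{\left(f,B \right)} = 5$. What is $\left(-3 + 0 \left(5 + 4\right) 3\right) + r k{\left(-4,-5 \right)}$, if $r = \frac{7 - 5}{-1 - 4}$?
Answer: $- \frac{21}{5} \approx -4.2$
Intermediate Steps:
$k{\left(f,B \right)} = 3$ ($k{\left(f,B \right)} = 8 - 5 = 3$)
$r = - \frac{2}{5}$ ($r = \frac{2}{-5} = 2 \left(- \frac{1}{5}\right) = - \frac{2}{5} \approx -0.4$)
$\left(-3 + 0 \left(5 + 4\right) 3\right) + r k{\left(-4,-5 \right)} = \left(-3 + 0 \left(5 + 4\right) 3\right) - \frac{6}{5} = \left(-3 + 0 \cdot 9 \cdot 3\right) - \frac{6}{5} = \left(-3 + 0 \cdot 3\right) - \frac{6}{5} = \left(-3 + 0\right) - \frac{6}{5} = -3 - \frac{6}{5} = - \frac{21}{5}$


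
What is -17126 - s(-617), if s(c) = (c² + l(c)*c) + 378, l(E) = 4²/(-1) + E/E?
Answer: -407448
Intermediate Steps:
l(E) = -15 (l(E) = 16*(-1) + 1 = -16 + 1 = -15)
s(c) = 378 + c² - 15*c (s(c) = (c² - 15*c) + 378 = 378 + c² - 15*c)
-17126 - s(-617) = -17126 - (378 + (-617)² - 15*(-617)) = -17126 - (378 + 380689 + 9255) = -17126 - 1*390322 = -17126 - 390322 = -407448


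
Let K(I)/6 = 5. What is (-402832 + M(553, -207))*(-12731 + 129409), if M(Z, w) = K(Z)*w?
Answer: -47726202476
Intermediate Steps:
K(I) = 30 (K(I) = 6*5 = 30)
M(Z, w) = 30*w
(-402832 + M(553, -207))*(-12731 + 129409) = (-402832 + 30*(-207))*(-12731 + 129409) = (-402832 - 6210)*116678 = -409042*116678 = -47726202476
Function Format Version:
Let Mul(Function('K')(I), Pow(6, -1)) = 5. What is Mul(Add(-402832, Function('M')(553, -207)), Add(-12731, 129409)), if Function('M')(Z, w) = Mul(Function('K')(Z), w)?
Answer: -47726202476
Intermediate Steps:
Function('K')(I) = 30 (Function('K')(I) = Mul(6, 5) = 30)
Function('M')(Z, w) = Mul(30, w)
Mul(Add(-402832, Function('M')(553, -207)), Add(-12731, 129409)) = Mul(Add(-402832, Mul(30, -207)), Add(-12731, 129409)) = Mul(Add(-402832, -6210), 116678) = Mul(-409042, 116678) = -47726202476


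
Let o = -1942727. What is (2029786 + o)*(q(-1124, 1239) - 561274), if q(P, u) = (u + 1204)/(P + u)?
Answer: -5619141928953/115 ≈ -4.8862e+10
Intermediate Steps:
q(P, u) = (1204 + u)/(P + u)
(2029786 + o)*(q(-1124, 1239) - 561274) = (2029786 - 1942727)*((1204 + 1239)/(-1124 + 1239) - 561274) = 87059*(2443/115 - 561274) = 87059*(-64544067/115) = -5619141928953/115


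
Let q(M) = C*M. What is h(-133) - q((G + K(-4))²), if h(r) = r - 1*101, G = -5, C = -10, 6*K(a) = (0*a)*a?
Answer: 16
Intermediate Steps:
K(a) = 0 (K(a) = ((0*a)*a)/6 = (0*a)/6 = (⅙)*0 = 0)
h(r) = -101 + r (h(r) = r - 101 = -101 + r)
q(M) = -10*M
h(-133) - q((G + K(-4))²) = (-101 - 133) - (-10)*(-5 + 0)² = -234 - (-10)*(-5)² = -234 - (-10)*25 = -234 - 1*(-250) = -234 + 250 = 16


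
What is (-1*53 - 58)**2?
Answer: 12321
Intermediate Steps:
(-1*53 - 58)**2 = (-53 - 58)**2 = (-111)**2 = 12321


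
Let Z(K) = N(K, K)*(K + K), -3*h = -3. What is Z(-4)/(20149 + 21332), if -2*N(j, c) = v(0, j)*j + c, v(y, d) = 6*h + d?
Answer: -16/13827 ≈ -0.0011572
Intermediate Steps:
h = 1 (h = -⅓*(-3) = 1)
v(y, d) = 6 + d (v(y, d) = 6*1 + d = 6 + d)
N(j, c) = -c/2 - j*(6 + j)/2 (N(j, c) = -((6 + j)*j + c)/2 = -(j*(6 + j) + c)/2 = -(c + j*(6 + j))/2 = -c/2 - j*(6 + j)/2)
Z(K) = 2*K*(-K/2 - K*(6 + K)/2) (Z(K) = (-K/2 - K*(6 + K)/2)*(K + K) = (-K/2 - K*(6 + K)/2)*(2*K) = 2*K*(-K/2 - K*(6 + K)/2))
Z(-4)/(20149 + 21332) = (-1*(-4)²*(7 - 4))/(20149 + 21332) = -1*16*3/41481 = -48*1/41481 = -16/13827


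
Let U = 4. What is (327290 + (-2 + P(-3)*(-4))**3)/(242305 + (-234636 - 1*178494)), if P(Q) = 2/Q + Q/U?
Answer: -8838161/4612275 ≈ -1.9162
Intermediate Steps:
P(Q) = 2/Q + Q/4
(327290 + (-2 + P(-3)*(-4))**3)/(242305 + (-234636 - 1*178494)) = (327290 + (-2 + (2/(-3) + (1/4)*(-3))*(-4))**3)/(242305 + (-234636 - 1*178494)) = (327290 + (-2 + (2*(-1/3) - 3/4)*(-4))**3)/(242305 + (-234636 - 178494)) = (327290 + (-2 + (-2/3 - 3/4)*(-4))**3)/(242305 - 413130) = (327290 + (-2 - 17/12*(-4))**3)/(-170825) = (327290 + (-2 + 17/3)**3)*(-1/170825) = (327290 + (11/3)**3)*(-1/170825) = (327290 + 1331/27)*(-1/170825) = (8838161/27)*(-1/170825) = -8838161/4612275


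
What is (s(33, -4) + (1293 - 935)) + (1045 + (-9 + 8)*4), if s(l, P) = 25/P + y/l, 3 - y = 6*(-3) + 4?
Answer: 183911/132 ≈ 1393.3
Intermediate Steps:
y = 17 (y = 3 - (6*(-3) + 4) = 3 - (-18 + 4) = 3 - 1*(-14) = 3 + 14 = 17)
s(l, P) = 17/l + 25/P (s(l, P) = 25/P + 17/l = 17/l + 25/P)
(s(33, -4) + (1293 - 935)) + (1045 + (-9 + 8)*4) = ((17/33 + 25/(-4)) + (1293 - 935)) + (1045 + (-9 + 8)*4) = ((17*(1/33) + 25*(-¼)) + 358) + (1045 - 1*4) = ((17/33 - 25/4) + 358) + (1045 - 4) = (-757/132 + 358) + 1041 = 46499/132 + 1041 = 183911/132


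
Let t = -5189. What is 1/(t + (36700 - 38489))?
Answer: -1/6978 ≈ -0.00014331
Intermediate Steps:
1/(t + (36700 - 38489)) = 1/(-5189 + (36700 - 38489)) = 1/(-5189 - 1789) = 1/(-6978) = -1/6978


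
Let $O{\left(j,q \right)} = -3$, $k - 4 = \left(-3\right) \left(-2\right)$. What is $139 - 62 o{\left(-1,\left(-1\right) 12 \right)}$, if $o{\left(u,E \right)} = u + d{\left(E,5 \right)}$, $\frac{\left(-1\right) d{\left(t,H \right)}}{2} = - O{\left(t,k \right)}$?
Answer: $573$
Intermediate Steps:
$k = 10$ ($k = 4 - -6 = 4 + 6 = 10$)
$d{\left(t,H \right)} = -6$ ($d{\left(t,H \right)} = - 2 \left(\left(-1\right) \left(-3\right)\right) = \left(-2\right) 3 = -6$)
$o{\left(u,E \right)} = -6 + u$ ($o{\left(u,E \right)} = u - 6 = -6 + u$)
$139 - 62 o{\left(-1,\left(-1\right) 12 \right)} = 139 - 62 \left(-6 - 1\right) = 139 - -434 = 139 + 434 = 573$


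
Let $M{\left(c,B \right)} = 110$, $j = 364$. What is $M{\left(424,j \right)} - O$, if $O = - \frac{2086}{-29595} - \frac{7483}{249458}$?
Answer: $\frac{811799136097}{7382709510} \approx 109.96$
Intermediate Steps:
$O = \frac{298910003}{7382709510}$ ($O = \left(-2086\right) \left(- \frac{1}{29595}\right) - \frac{7483}{249458} = \frac{2086}{29595} - \frac{7483}{249458} = \frac{298910003}{7382709510} \approx 0.040488$)
$M{\left(424,j \right)} - O = 110 - \frac{298910003}{7382709510} = \frac{811799136097}{7382709510}$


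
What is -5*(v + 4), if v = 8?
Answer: -60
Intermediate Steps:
-5*(v + 4) = -5*(8 + 4) = -5*12 = -60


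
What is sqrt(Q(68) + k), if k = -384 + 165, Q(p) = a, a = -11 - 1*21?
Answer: I*sqrt(251) ≈ 15.843*I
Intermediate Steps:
a = -32 (a = -11 - 21 = -32)
Q(p) = -32
k = -219
sqrt(Q(68) + k) = sqrt(-32 - 219) = sqrt(-251) = I*sqrt(251)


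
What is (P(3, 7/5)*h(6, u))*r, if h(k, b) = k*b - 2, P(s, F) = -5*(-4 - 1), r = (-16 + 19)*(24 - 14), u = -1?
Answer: -6000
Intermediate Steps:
r = 30 (r = 3*10 = 30)
P(s, F) = 25 (P(s, F) = -5*(-5) = 25)
h(k, b) = -2 + b*k (h(k, b) = b*k - 2 = -2 + b*k)
(P(3, 7/5)*h(6, u))*r = (25*(-2 - 1*6))*30 = (25*(-2 - 6))*30 = (25*(-8))*30 = -200*30 = -6000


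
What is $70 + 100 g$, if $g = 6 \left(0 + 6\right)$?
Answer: $3670$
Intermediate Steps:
$g = 36$ ($g = 6 \cdot 6 = 36$)
$70 + 100 g = 70 + 100 \cdot 36 = 70 + 3600 = 3670$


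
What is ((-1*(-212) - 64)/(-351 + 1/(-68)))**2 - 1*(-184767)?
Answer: 105267249174583/569729161 ≈ 1.8477e+5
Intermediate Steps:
((-1*(-212) - 64)/(-351 + 1/(-68)))**2 - 1*(-184767) = ((212 - 64)/(-351 - 1/68))**2 + 184767 = (148/(-23869/68))**2 + 184767 = (148*(-68/23869))**2 + 184767 = (-10064/23869)**2 + 184767 = 101284096/569729161 + 184767 = 105267249174583/569729161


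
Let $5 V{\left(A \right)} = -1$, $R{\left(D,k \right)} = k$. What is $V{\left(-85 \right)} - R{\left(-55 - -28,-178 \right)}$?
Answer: $\frac{889}{5} \approx 177.8$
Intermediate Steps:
$V{\left(A \right)} = - \frac{1}{5}$ ($V{\left(A \right)} = \frac{1}{5} \left(-1\right) = - \frac{1}{5}$)
$V{\left(-85 \right)} - R{\left(-55 - -28,-178 \right)} = - \frac{1}{5} - -178 = - \frac{1}{5} + 178 = \frac{889}{5}$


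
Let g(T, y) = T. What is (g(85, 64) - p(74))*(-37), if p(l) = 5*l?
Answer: 10545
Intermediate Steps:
(g(85, 64) - p(74))*(-37) = (85 - 5*74)*(-37) = (85 - 1*370)*(-37) = (85 - 370)*(-37) = -285*(-37) = 10545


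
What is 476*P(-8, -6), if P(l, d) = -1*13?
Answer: -6188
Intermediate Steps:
P(l, d) = -13
476*P(-8, -6) = 476*(-13) = -6188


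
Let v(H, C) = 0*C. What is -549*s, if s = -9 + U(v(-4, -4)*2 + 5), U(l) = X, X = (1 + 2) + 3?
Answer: 1647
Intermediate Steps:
v(H, C) = 0
X = 6 (X = 3 + 3 = 6)
U(l) = 6
s = -3 (s = -9 + 6 = -3)
-549*s = -549*(-3) = 1647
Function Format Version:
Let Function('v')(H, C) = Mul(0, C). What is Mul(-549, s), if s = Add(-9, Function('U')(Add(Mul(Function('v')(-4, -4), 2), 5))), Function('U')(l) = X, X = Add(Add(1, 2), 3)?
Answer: 1647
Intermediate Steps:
Function('v')(H, C) = 0
X = 6 (X = Add(3, 3) = 6)
Function('U')(l) = 6
s = -3 (s = Add(-9, 6) = -3)
Mul(-549, s) = Mul(-549, -3) = 1647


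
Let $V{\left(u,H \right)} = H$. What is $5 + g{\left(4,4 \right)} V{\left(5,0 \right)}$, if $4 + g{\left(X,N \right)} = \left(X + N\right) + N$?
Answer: $5$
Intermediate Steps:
$g{\left(X,N \right)} = -4 + X + 2 N$ ($g{\left(X,N \right)} = -4 + \left(\left(X + N\right) + N\right) = -4 + \left(\left(N + X\right) + N\right) = -4 + \left(X + 2 N\right) = -4 + X + 2 N$)
$5 + g{\left(4,4 \right)} V{\left(5,0 \right)} = 5 + \left(-4 + 4 + 2 \cdot 4\right) 0 = 5 + \left(-4 + 4 + 8\right) 0 = 5 + 8 \cdot 0 = 5 + 0 = 5$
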